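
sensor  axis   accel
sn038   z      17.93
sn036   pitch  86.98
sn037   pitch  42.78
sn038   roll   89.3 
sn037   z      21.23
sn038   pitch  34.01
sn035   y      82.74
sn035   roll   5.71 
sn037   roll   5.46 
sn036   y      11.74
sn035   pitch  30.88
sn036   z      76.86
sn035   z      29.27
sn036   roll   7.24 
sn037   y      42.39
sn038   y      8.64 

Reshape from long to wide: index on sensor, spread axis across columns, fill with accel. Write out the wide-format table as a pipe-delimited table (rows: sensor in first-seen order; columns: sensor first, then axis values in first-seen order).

| sensor | z | pitch | roll | y |
| sn038 | 17.93 | 34.01 | 89.3 | 8.64 |
| sn036 | 76.86 | 86.98 | 7.24 | 11.74 |
| sn037 | 21.23 | 42.78 | 5.46 | 42.39 |
| sn035 | 29.27 | 30.88 | 5.71 | 82.74 |

Columns: sensor plus the 4 distinct axis values (z, pitch, roll, y).
For example, row sn038 column z takes accel=17.93 from the long row (sn038, z).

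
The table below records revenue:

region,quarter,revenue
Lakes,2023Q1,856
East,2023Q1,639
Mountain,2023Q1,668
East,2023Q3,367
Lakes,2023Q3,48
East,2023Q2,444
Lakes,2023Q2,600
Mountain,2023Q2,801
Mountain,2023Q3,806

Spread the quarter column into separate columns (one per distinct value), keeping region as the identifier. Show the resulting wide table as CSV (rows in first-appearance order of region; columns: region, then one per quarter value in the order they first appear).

Columns: region plus the 3 distinct quarter values (2023Q1, 2023Q3, 2023Q2).
For example, row Lakes column 2023Q1 takes revenue=856 from the long row (Lakes, 2023Q1).

region,2023Q1,2023Q3,2023Q2
Lakes,856,48,600
East,639,367,444
Mountain,668,806,801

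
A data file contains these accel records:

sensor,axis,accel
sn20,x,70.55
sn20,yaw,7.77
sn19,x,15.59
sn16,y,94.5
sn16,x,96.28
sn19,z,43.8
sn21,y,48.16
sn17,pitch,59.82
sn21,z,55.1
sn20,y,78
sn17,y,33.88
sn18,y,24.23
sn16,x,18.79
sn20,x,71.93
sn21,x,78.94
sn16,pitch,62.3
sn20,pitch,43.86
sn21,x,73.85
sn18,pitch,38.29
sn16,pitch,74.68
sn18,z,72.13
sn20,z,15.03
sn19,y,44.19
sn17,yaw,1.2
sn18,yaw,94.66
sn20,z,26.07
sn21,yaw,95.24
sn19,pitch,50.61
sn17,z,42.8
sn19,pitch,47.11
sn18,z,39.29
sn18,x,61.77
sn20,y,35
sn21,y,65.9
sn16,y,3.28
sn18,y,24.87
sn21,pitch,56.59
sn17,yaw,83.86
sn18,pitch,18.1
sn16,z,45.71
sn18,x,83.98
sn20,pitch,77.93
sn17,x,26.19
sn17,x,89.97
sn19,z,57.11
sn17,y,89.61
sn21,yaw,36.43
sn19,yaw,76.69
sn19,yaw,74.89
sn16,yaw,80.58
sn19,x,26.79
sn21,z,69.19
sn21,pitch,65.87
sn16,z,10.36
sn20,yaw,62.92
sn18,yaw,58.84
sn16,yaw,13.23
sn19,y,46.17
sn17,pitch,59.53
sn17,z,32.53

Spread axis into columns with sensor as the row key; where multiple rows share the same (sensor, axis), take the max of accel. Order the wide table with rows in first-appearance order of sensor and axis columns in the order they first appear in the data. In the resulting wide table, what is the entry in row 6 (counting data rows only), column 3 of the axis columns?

With rows in first-appearance order of sensor, row 6 is sensor=sn18. axis columns in first-appearance order: x, yaw, y, z, pitch; column 3 is y.
Long rows with sensor=sn18, axis=y: max(24.23, 24.87) = 24.87.

24.87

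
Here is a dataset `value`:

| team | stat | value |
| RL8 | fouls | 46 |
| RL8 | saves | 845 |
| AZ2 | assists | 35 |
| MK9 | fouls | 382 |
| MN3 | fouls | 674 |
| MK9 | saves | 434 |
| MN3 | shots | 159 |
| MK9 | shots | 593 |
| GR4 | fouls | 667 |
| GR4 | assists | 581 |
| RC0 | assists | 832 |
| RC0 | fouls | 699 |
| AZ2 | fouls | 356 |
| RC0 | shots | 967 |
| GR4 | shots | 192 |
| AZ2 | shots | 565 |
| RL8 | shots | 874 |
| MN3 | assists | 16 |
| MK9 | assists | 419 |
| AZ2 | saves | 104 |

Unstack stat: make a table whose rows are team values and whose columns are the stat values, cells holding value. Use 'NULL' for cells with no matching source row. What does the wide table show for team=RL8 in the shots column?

The long row with team=RL8, stat=shots has value=874.

874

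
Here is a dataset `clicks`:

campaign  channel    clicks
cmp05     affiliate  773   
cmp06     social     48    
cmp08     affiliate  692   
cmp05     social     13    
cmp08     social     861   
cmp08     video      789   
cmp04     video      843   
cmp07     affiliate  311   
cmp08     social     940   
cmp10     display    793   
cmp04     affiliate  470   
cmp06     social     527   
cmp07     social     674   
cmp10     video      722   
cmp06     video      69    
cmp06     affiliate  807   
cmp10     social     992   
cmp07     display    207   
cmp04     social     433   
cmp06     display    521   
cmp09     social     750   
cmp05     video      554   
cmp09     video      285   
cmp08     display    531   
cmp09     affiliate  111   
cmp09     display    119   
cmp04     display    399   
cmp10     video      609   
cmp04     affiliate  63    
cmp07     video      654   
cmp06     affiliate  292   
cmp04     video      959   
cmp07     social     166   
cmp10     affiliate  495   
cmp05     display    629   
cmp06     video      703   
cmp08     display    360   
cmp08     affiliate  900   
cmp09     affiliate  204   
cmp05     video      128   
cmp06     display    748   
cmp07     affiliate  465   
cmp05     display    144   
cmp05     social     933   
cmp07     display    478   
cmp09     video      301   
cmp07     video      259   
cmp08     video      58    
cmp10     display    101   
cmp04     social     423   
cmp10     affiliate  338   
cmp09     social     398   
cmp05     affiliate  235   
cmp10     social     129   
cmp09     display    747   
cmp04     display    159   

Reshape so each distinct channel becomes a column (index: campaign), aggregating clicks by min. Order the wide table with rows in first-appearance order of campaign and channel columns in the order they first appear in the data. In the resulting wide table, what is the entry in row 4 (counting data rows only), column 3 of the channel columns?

843

With rows in first-appearance order of campaign, row 4 is campaign=cmp04. channel columns in first-appearance order: affiliate, social, video, display; column 3 is video.
Long rows with campaign=cmp04, channel=video: min(843, 959) = 843.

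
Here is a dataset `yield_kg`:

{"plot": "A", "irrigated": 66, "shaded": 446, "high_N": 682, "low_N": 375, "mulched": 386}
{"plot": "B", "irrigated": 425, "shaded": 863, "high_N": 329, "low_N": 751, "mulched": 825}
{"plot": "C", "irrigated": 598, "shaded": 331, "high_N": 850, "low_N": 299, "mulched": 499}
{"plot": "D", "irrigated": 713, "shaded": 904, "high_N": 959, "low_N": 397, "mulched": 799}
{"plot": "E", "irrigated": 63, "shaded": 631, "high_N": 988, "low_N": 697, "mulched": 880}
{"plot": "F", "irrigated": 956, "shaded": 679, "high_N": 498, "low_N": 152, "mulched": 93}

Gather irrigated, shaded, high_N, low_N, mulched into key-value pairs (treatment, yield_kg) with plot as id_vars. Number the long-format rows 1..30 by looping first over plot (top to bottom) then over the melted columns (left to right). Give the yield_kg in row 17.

904

30 rows total (6 × 5). Row 17: index ⌊(17-1)/5⌋ = 3 into plot → D; (17-1) mod 5 = 1 into the melted columns → shaded.
So row 17 is (D, shaded, 904); yield_kg = 904.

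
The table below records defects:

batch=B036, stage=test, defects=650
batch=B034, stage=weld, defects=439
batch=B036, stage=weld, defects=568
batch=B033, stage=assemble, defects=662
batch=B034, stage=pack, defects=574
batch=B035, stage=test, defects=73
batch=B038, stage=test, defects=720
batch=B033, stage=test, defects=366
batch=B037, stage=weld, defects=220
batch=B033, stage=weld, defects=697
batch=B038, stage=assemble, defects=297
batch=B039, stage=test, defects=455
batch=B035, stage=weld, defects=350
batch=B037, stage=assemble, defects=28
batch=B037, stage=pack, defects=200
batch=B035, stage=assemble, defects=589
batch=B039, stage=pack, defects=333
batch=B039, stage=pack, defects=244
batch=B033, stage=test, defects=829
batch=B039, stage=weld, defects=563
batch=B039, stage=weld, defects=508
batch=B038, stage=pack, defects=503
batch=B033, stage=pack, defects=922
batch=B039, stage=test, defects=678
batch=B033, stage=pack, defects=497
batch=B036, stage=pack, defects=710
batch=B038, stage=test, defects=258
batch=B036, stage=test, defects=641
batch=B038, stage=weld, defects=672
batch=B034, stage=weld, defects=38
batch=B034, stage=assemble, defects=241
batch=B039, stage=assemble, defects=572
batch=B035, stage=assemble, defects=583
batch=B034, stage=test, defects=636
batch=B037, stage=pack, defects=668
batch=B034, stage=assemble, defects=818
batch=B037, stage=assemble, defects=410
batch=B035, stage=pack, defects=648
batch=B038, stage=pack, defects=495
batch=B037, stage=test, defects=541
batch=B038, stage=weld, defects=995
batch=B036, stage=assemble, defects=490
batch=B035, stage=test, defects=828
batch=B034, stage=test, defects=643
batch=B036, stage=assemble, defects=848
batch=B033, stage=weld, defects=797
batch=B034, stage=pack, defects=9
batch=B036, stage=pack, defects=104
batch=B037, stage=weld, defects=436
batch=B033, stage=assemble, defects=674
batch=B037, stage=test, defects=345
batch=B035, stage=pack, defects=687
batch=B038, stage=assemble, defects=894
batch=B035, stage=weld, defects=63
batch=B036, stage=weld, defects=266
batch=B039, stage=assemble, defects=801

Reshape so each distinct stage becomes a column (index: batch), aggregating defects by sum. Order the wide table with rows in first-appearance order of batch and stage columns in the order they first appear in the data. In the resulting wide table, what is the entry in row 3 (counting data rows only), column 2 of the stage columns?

1494

With rows in first-appearance order of batch, row 3 is batch=B033. stage columns in first-appearance order: test, weld, assemble, pack; column 2 is weld.
Long rows with batch=B033, stage=weld: 697 + 797 = 1494.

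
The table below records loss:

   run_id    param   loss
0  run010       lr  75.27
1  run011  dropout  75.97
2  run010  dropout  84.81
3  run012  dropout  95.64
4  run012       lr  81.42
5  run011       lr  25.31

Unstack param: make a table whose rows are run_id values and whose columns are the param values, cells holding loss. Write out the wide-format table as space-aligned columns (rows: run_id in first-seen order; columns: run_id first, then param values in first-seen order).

run_id  lr     dropout
run010  75.27  84.81  
run011  25.31  75.97  
run012  81.42  95.64  

Columns: run_id plus the 2 distinct param values (lr, dropout).
For example, row run010 column lr takes loss=75.27 from the long row (run010, lr).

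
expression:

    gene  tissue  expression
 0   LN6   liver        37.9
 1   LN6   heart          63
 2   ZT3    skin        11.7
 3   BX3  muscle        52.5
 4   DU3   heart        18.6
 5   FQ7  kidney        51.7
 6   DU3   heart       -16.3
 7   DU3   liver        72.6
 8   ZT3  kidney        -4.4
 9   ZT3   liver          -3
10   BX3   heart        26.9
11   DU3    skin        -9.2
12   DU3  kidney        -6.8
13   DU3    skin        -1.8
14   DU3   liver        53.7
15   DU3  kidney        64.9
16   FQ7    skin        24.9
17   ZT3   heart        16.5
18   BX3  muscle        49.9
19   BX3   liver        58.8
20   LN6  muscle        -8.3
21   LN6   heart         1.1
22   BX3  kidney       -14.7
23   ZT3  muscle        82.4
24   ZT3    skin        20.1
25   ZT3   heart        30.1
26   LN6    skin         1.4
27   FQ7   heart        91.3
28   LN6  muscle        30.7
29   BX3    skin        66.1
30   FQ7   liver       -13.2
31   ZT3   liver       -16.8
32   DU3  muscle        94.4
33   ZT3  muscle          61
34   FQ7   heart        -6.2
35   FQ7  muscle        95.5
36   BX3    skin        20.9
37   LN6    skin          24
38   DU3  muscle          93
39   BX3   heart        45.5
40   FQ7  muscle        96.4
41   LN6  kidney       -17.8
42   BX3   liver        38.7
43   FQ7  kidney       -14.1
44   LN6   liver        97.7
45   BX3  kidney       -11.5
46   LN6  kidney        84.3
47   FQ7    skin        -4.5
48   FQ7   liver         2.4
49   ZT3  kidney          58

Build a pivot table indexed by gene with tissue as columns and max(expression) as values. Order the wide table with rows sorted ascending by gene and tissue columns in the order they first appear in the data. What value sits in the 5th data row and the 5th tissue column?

58

With rows sorted ascending by gene, row 5 is gene=ZT3. tissue columns in first-appearance order: liver, heart, skin, muscle, kidney; column 5 is kidney.
Long rows with gene=ZT3, tissue=kidney: max(-4.4, 58) = 58.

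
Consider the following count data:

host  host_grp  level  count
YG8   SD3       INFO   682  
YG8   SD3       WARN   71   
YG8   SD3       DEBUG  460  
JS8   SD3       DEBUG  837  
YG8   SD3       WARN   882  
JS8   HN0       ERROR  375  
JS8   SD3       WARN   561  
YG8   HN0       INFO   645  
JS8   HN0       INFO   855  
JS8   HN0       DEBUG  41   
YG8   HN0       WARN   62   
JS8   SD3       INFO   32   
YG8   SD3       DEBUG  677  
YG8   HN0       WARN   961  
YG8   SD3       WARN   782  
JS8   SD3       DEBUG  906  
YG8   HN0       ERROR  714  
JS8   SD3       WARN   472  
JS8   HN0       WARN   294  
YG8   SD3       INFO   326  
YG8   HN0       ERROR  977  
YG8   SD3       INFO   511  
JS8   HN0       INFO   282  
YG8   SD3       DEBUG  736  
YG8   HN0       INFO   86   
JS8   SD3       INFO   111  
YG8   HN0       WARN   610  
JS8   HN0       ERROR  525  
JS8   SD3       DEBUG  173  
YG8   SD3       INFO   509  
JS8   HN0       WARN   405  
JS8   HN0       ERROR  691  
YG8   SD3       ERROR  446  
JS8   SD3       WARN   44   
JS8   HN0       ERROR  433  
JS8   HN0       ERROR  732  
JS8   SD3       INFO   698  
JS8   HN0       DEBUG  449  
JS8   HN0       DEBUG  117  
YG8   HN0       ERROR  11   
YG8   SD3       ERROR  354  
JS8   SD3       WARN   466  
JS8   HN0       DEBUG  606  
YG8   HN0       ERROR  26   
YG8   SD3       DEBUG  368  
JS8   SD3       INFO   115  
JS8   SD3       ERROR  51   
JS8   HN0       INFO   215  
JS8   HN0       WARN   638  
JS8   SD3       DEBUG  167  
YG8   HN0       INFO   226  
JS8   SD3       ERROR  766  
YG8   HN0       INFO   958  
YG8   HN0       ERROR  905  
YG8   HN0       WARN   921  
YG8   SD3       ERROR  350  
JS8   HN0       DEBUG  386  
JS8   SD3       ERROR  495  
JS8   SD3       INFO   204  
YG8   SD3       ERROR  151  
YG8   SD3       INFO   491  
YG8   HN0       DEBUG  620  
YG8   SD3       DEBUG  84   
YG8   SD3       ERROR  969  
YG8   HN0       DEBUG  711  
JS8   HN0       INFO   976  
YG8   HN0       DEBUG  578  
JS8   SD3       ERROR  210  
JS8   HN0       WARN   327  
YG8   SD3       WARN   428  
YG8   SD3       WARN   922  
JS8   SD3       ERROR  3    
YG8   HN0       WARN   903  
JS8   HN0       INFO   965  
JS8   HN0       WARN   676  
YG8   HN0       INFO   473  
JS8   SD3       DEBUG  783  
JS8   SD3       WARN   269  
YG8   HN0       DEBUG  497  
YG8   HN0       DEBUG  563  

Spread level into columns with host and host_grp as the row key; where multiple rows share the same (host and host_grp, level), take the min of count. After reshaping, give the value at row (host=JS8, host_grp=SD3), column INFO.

32

Rows with host=JS8, host_grp=SD3 and level=INFO: count values are 32, 111, 698, 115, 204.
min(32, 111, 698, 115, 204) = 32.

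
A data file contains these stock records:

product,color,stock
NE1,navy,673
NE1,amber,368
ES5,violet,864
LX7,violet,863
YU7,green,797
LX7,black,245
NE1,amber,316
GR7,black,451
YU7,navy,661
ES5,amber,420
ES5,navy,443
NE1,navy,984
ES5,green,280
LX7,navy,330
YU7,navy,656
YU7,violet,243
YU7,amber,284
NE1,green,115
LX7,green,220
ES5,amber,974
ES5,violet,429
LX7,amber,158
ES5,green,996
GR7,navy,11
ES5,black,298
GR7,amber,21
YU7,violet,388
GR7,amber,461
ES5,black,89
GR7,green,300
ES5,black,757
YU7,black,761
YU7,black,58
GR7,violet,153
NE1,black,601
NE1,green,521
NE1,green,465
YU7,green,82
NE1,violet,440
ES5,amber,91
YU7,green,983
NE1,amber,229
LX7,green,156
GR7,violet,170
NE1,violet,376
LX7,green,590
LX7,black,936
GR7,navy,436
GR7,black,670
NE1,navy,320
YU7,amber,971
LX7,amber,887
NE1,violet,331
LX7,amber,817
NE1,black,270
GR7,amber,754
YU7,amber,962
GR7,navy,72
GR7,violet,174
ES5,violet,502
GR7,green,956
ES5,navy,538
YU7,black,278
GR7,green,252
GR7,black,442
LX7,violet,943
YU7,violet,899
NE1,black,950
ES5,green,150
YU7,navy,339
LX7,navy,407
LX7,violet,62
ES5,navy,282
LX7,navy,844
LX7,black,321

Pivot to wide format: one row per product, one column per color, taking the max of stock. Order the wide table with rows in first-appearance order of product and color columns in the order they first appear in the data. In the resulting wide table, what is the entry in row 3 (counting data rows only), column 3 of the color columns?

943

With rows in first-appearance order of product, row 3 is product=LX7. color columns in first-appearance order: navy, amber, violet, green, black; column 3 is violet.
Long rows with product=LX7, color=violet: max(863, 943, 62) = 943.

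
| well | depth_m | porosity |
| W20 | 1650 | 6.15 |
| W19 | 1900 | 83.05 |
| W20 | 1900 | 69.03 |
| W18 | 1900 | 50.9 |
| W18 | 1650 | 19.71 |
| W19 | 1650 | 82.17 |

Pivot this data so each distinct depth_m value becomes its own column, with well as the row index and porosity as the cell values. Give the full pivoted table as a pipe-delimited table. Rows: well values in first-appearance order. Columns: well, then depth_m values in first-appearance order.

| well | 1650 | 1900 |
| W20 | 6.15 | 69.03 |
| W19 | 82.17 | 83.05 |
| W18 | 19.71 | 50.9 |

Columns: well plus the 2 distinct depth_m values (1650, 1900).
For example, row W20 column 1650 takes porosity=6.15 from the long row (W20, 1650).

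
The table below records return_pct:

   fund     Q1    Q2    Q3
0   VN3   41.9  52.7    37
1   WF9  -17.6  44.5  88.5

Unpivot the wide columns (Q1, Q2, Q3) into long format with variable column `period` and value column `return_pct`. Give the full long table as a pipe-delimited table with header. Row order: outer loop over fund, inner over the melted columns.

| fund | period | return_pct |
| VN3 | Q1 | 41.9 |
| VN3 | Q2 | 52.7 |
| VN3 | Q3 | 37 |
| WF9 | Q1 | -17.6 |
| WF9 | Q2 | 44.5 |
| WF9 | Q3 | 88.5 |

Each (fund, column) pair becomes one row: 2 × 3 = 6 rows.
For example, (VN3, Q1) → return_pct=41.9.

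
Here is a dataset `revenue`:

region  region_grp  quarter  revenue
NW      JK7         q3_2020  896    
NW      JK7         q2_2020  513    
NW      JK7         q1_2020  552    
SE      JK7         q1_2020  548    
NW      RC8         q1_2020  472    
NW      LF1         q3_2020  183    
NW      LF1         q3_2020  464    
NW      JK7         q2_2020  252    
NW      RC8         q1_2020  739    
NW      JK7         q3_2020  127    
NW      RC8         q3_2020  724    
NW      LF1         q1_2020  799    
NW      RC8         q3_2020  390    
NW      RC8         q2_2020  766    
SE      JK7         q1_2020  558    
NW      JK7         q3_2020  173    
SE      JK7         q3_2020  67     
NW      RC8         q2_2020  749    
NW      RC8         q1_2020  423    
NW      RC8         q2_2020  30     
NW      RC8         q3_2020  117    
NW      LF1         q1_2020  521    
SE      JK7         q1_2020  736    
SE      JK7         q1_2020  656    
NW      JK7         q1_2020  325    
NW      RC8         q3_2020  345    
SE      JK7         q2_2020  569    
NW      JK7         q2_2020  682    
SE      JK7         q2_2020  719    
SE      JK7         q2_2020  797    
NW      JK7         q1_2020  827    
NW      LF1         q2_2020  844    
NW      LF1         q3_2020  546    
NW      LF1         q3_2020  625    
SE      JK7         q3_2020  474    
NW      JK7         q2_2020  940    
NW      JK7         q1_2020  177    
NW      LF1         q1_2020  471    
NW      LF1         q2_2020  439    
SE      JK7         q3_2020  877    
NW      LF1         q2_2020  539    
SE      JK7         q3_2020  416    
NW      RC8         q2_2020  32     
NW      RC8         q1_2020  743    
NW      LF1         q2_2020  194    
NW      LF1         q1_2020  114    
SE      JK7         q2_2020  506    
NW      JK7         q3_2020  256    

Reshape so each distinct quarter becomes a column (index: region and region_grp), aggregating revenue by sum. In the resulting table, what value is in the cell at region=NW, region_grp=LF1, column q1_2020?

Rows with region=NW, region_grp=LF1 and quarter=q1_2020: revenue values are 799, 521, 471, 114.
799 + 521 + 471 + 114 = 1905.

1905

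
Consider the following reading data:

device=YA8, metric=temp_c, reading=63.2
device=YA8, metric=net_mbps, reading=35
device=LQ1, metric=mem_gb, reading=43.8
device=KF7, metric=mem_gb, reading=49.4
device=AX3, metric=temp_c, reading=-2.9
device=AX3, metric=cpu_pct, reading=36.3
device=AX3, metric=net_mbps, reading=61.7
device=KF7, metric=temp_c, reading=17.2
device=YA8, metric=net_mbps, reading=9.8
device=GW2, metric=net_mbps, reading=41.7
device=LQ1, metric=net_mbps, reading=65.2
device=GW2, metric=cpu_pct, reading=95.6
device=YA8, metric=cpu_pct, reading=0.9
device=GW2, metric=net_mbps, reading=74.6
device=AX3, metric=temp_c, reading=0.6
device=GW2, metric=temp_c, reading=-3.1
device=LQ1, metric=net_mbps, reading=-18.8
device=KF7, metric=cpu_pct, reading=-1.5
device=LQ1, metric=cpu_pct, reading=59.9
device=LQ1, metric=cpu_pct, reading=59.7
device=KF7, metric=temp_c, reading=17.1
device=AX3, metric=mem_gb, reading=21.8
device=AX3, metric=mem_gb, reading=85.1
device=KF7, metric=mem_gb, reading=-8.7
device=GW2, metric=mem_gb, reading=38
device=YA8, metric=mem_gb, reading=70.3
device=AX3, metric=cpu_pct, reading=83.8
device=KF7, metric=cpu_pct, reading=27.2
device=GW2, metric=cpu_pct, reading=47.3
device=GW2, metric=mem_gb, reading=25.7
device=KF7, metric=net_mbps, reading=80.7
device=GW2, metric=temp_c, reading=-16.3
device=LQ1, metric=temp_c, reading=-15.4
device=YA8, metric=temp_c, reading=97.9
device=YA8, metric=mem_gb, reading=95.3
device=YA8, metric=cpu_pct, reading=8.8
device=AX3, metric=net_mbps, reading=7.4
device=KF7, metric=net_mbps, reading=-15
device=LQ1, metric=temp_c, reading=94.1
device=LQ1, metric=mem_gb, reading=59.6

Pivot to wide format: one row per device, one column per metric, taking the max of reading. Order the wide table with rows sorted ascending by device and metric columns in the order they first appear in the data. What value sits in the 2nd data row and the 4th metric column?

With rows sorted ascending by device, row 2 is device=GW2. metric columns in first-appearance order: temp_c, net_mbps, mem_gb, cpu_pct; column 4 is cpu_pct.
Long rows with device=GW2, metric=cpu_pct: max(95.6, 47.3) = 95.6.

95.6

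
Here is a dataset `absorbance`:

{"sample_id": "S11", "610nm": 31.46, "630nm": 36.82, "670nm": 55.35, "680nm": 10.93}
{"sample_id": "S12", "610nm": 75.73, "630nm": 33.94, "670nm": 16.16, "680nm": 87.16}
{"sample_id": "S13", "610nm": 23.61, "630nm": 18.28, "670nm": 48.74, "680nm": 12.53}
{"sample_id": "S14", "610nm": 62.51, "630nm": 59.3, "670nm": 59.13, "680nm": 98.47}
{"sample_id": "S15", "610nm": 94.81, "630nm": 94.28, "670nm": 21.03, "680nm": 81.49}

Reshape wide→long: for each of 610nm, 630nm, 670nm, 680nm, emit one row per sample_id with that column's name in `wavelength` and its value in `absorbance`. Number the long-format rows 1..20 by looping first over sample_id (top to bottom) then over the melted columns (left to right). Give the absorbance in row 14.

59.3

20 rows total (5 × 4). Row 14: index ⌊(14-1)/4⌋ = 3 into sample_id → S14; (14-1) mod 4 = 1 into the melted columns → 630nm.
So row 14 is (S14, 630nm, 59.3); absorbance = 59.3.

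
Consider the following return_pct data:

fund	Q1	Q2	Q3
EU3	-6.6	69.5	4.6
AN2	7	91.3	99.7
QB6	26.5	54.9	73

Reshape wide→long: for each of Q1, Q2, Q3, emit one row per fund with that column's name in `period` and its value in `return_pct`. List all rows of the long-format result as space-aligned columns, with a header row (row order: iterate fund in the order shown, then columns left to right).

fund  period  return_pct
EU3   Q1      -6.6      
EU3   Q2      69.5      
EU3   Q3      4.6       
AN2   Q1      7         
AN2   Q2      91.3      
AN2   Q3      99.7      
QB6   Q1      26.5      
QB6   Q2      54.9      
QB6   Q3      73        

Each (fund, column) pair becomes one row: 3 × 3 = 9 rows.
For example, (EU3, Q1) → return_pct=-6.6.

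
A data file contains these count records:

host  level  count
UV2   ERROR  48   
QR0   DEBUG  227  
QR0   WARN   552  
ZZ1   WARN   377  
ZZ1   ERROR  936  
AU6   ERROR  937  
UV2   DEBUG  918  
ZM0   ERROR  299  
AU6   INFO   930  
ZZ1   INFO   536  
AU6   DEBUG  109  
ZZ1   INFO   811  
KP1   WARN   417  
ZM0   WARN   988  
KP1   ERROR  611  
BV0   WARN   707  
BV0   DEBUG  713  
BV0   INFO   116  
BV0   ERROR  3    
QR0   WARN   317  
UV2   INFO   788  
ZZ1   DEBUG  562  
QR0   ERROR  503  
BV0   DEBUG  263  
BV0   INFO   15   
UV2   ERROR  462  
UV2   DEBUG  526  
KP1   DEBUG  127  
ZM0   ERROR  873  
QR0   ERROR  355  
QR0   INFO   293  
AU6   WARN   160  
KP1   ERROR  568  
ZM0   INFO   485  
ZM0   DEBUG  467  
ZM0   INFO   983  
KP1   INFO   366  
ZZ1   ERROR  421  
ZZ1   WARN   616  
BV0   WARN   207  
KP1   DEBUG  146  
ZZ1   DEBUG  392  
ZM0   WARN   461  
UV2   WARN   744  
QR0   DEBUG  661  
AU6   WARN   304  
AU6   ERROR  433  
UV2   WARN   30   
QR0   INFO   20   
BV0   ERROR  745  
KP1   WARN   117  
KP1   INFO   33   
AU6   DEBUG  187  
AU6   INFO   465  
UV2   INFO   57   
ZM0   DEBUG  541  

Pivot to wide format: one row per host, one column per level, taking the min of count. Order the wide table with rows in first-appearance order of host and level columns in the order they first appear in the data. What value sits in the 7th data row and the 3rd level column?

207

With rows in first-appearance order of host, row 7 is host=BV0. level columns in first-appearance order: ERROR, DEBUG, WARN, INFO; column 3 is WARN.
Long rows with host=BV0, level=WARN: min(707, 207) = 207.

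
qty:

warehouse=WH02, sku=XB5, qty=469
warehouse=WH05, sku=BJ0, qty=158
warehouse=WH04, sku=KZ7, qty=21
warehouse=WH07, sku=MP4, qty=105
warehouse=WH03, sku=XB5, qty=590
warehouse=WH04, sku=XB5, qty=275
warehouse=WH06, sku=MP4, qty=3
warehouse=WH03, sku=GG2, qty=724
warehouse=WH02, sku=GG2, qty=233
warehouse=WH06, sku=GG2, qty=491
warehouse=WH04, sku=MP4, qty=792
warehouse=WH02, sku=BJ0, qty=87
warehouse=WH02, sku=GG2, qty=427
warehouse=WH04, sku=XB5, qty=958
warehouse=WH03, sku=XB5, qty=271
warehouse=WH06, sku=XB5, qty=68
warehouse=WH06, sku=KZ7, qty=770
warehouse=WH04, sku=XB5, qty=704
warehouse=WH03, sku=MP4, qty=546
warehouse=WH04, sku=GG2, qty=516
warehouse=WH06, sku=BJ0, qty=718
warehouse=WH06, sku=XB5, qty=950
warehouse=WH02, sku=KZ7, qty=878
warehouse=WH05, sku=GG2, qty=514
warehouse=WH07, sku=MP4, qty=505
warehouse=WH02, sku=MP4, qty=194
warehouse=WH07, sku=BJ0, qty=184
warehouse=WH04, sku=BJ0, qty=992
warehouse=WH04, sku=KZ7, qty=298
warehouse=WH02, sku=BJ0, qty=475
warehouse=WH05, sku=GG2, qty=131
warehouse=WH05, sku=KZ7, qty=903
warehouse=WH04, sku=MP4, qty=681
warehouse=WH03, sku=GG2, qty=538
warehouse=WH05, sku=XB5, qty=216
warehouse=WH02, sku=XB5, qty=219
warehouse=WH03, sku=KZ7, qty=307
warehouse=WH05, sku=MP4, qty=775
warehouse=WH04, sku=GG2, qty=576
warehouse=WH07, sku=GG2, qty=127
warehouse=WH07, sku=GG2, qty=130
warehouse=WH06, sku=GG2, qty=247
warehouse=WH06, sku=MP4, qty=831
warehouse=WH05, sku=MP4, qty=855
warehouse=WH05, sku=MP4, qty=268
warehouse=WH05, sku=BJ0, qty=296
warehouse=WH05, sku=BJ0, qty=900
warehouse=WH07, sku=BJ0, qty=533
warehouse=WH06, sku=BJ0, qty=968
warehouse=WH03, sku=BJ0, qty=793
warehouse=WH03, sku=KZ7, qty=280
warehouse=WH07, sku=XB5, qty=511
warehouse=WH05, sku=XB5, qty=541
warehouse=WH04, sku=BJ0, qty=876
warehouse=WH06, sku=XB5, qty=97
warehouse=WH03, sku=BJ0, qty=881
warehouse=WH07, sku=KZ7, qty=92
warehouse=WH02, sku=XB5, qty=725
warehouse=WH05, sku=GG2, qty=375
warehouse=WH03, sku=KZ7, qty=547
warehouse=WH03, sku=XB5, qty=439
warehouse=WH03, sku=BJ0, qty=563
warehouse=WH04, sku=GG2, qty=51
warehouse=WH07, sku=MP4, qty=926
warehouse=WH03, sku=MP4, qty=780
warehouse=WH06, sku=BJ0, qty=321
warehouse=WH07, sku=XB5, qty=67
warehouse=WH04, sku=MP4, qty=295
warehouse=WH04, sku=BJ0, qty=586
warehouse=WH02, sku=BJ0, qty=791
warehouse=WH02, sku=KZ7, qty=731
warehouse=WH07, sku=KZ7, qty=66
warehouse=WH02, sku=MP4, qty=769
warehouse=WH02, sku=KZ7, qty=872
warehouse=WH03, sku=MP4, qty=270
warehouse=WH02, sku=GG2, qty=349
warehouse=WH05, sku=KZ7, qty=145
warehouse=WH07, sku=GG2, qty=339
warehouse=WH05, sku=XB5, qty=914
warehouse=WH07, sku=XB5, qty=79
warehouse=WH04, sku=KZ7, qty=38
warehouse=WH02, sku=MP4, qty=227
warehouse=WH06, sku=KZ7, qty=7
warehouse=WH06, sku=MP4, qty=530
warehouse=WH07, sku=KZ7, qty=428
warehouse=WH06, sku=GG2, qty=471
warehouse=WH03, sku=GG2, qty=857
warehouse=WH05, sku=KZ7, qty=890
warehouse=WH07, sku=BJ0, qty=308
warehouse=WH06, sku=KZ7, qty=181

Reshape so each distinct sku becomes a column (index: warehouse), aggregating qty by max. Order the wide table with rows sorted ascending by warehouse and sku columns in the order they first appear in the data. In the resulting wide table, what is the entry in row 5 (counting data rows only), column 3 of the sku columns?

770

With rows sorted ascending by warehouse, row 5 is warehouse=WH06. sku columns in first-appearance order: XB5, BJ0, KZ7, MP4, GG2; column 3 is KZ7.
Long rows with warehouse=WH06, sku=KZ7: max(770, 7, 181) = 770.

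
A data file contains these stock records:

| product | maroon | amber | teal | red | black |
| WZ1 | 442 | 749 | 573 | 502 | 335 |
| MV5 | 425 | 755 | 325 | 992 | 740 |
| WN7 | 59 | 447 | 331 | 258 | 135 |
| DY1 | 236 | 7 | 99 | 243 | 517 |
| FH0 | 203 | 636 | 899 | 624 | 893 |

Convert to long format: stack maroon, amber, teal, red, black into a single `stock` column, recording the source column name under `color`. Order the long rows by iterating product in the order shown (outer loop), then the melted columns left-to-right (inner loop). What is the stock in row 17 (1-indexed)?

25 rows total (5 × 5). Row 17: index ⌊(17-1)/5⌋ = 3 into product → DY1; (17-1) mod 5 = 1 into the melted columns → amber.
So row 17 is (DY1, amber, 7); stock = 7.

7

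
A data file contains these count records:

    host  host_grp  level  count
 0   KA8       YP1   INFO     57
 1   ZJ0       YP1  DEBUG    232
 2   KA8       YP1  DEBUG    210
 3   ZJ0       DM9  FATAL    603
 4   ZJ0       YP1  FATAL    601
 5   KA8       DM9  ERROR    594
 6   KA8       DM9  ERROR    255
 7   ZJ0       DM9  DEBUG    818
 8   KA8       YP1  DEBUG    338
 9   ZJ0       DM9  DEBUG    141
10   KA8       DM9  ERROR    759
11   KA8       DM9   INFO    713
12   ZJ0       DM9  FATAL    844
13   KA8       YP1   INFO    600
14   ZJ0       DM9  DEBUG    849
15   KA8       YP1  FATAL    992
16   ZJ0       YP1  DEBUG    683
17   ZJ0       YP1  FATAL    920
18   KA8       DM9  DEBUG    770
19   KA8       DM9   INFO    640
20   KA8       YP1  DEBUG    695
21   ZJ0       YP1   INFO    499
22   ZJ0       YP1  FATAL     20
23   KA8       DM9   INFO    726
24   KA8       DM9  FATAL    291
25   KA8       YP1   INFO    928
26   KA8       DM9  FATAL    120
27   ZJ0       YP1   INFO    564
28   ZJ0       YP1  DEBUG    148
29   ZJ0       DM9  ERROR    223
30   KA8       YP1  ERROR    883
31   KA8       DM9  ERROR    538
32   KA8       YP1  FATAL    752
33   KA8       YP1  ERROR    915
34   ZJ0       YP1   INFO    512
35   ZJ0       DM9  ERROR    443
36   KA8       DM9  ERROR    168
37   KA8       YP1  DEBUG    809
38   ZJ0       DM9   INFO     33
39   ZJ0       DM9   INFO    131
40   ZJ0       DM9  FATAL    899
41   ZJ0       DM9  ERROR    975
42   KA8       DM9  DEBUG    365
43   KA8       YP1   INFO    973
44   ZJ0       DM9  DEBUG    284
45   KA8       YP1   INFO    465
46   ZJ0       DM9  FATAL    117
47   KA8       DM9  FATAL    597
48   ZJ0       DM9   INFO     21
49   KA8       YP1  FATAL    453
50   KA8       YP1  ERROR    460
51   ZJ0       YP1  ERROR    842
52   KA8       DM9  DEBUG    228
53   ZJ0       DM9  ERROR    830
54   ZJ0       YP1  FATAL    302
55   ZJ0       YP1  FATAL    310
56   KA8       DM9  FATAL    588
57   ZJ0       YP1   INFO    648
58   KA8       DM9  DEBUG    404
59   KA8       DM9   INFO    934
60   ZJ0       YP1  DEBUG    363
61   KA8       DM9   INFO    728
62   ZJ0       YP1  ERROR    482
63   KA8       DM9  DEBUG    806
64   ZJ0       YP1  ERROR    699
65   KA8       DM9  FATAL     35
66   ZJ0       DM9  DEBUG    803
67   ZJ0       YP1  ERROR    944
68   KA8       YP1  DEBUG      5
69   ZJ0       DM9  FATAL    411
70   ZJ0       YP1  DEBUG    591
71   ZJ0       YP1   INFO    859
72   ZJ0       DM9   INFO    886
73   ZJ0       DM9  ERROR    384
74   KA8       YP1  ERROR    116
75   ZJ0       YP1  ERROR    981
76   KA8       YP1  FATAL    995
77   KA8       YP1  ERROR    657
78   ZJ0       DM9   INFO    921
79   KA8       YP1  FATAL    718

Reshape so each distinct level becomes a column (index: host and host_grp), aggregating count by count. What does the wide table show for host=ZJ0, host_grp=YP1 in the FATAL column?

Rows with host=ZJ0, host_grp=YP1 and level=FATAL: count values are 601, 920, 20, 302, 310.
5 rows match — count = 5.

5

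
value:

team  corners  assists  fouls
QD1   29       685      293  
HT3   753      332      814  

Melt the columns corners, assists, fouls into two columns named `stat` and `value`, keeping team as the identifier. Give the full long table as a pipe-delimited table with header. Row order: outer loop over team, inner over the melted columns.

| team | stat | value |
| QD1 | corners | 29 |
| QD1 | assists | 685 |
| QD1 | fouls | 293 |
| HT3 | corners | 753 |
| HT3 | assists | 332 |
| HT3 | fouls | 814 |

Each (team, column) pair becomes one row: 2 × 3 = 6 rows.
For example, (QD1, corners) → value=29.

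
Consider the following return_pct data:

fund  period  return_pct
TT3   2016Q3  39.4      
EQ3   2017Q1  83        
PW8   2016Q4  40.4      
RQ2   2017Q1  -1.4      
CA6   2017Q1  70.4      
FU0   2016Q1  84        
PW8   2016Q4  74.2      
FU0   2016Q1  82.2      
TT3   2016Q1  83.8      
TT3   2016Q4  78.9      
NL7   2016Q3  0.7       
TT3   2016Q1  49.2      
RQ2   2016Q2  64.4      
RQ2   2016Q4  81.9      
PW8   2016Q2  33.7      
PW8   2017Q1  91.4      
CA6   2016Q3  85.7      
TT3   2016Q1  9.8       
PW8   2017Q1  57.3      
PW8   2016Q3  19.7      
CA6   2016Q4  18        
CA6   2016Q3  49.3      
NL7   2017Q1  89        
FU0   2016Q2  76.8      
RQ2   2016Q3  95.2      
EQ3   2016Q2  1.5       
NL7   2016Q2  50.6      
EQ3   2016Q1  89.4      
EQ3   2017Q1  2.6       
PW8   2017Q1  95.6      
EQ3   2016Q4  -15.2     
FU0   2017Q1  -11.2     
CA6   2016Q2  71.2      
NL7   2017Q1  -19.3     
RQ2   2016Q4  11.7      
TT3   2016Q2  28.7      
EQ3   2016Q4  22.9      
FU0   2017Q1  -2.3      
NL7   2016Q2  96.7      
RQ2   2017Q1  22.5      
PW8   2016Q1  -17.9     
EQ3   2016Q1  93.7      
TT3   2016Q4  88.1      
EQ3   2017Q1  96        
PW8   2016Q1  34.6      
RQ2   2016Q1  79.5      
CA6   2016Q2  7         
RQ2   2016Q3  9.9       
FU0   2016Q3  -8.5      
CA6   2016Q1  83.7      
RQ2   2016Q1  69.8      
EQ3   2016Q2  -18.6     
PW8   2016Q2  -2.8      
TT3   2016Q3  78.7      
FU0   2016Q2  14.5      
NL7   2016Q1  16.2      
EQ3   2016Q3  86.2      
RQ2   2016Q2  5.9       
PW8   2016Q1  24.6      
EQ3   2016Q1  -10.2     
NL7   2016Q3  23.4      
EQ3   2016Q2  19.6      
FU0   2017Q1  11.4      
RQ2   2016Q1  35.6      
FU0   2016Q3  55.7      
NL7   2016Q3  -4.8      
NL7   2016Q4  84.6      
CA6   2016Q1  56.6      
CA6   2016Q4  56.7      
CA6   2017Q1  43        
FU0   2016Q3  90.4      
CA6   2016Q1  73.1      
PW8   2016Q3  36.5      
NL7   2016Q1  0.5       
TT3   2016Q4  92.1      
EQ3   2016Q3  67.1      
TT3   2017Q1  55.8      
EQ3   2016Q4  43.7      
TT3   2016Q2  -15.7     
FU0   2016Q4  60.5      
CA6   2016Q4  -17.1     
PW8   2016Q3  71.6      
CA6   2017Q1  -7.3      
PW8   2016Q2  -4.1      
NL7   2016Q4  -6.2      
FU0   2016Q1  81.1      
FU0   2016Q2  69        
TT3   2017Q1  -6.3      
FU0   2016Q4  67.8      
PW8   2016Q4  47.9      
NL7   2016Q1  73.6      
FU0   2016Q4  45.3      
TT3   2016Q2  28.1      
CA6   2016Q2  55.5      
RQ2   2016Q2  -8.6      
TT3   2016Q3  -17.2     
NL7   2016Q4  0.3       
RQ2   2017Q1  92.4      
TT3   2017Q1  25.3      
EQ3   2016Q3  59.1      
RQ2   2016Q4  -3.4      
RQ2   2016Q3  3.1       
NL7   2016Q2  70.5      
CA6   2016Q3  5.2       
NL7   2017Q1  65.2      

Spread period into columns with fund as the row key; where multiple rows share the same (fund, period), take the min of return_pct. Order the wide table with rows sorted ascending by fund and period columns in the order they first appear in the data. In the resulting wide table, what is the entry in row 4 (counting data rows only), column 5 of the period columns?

50.6

With rows sorted ascending by fund, row 4 is fund=NL7. period columns in first-appearance order: 2016Q3, 2017Q1, 2016Q4, 2016Q1, 2016Q2; column 5 is 2016Q2.
Long rows with fund=NL7, period=2016Q2: min(50.6, 96.7, 70.5) = 50.6.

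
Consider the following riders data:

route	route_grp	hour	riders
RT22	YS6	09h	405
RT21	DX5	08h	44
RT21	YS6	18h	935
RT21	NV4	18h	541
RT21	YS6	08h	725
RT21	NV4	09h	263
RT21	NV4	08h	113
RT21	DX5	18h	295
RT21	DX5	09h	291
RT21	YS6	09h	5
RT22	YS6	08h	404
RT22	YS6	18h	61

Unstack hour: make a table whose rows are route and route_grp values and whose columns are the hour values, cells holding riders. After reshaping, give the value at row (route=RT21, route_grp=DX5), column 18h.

295

Wide layout: rows indexed by route and route_grp, columns are the 3 distinct hour values (09h, 08h, 18h).
Cell (route=RT21, route_grp=DX5, hour=18h) draws from the long row where route=RT21, route_grp=DX5 and hour=18h, which has riders=295.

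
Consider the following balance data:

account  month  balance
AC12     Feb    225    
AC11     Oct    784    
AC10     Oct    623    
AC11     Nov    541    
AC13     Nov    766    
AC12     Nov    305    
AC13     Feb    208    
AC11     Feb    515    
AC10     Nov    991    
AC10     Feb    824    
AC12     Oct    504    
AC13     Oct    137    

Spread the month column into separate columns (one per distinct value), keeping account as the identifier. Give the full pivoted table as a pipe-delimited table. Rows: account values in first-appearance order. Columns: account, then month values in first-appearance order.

| account | Feb | Oct | Nov |
| AC12 | 225 | 504 | 305 |
| AC11 | 515 | 784 | 541 |
| AC10 | 824 | 623 | 991 |
| AC13 | 208 | 137 | 766 |

Columns: account plus the 3 distinct month values (Feb, Oct, Nov).
For example, row AC12 column Feb takes balance=225 from the long row (AC12, Feb).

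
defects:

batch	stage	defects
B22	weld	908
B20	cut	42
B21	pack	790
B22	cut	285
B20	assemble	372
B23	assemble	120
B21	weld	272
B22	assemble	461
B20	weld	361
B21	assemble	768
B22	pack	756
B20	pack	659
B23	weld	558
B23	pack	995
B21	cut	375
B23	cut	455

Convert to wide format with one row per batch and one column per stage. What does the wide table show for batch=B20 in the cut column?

42

Wide layout: rows indexed by batch, columns are the 4 distinct stage values (weld, cut, pack, assemble).
Cell (batch=B20, stage=cut) draws from the long row where batch=B20 and stage=cut, which has defects=42.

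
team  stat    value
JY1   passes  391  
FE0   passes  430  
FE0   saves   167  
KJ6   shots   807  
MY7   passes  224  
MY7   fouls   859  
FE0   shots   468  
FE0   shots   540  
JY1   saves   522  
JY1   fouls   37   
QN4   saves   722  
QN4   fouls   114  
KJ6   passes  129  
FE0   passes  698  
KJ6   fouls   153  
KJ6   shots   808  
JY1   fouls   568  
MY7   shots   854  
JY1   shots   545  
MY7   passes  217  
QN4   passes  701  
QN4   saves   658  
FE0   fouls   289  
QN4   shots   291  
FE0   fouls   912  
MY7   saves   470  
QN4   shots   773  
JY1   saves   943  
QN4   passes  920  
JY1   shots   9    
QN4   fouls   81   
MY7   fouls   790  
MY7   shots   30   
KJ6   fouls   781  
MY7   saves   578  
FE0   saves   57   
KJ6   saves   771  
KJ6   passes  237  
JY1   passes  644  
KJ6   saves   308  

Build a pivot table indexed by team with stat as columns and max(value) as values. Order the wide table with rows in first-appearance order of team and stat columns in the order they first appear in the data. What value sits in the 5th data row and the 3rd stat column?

With rows in first-appearance order of team, row 5 is team=QN4. stat columns in first-appearance order: passes, saves, shots, fouls; column 3 is shots.
Long rows with team=QN4, stat=shots: max(291, 773) = 773.

773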